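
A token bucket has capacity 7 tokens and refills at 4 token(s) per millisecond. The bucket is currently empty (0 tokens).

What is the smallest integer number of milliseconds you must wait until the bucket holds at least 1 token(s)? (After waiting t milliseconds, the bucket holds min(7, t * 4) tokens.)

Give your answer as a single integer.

Need t * 4 >= 1, so t >= 1/4.
Smallest integer t = ceil(1/4) = 1.

Answer: 1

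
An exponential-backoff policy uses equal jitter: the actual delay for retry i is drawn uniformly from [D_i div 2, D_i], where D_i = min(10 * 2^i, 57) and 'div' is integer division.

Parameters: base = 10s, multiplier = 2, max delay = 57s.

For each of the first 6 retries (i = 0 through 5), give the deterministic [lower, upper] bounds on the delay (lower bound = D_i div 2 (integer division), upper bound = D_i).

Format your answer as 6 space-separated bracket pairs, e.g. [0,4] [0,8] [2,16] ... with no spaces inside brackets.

Computing bounds per retry:
  i=0: D_i=min(10*2^0,57)=10, bounds=[5,10]
  i=1: D_i=min(10*2^1,57)=20, bounds=[10,20]
  i=2: D_i=min(10*2^2,57)=40, bounds=[20,40]
  i=3: D_i=min(10*2^3,57)=57, bounds=[28,57]
  i=4: D_i=min(10*2^4,57)=57, bounds=[28,57]
  i=5: D_i=min(10*2^5,57)=57, bounds=[28,57]

Answer: [5,10] [10,20] [20,40] [28,57] [28,57] [28,57]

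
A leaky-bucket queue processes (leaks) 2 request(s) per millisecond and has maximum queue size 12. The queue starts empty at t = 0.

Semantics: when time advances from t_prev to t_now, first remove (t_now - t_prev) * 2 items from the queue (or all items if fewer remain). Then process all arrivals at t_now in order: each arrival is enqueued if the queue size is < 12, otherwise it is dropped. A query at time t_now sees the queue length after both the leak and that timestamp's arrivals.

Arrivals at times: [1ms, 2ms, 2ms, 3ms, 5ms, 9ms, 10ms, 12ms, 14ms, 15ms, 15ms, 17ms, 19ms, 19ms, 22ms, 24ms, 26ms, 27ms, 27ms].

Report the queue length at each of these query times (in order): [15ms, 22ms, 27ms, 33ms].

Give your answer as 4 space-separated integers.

Answer: 2 1 2 0

Derivation:
Queue lengths at query times:
  query t=15ms: backlog = 2
  query t=22ms: backlog = 1
  query t=27ms: backlog = 2
  query t=33ms: backlog = 0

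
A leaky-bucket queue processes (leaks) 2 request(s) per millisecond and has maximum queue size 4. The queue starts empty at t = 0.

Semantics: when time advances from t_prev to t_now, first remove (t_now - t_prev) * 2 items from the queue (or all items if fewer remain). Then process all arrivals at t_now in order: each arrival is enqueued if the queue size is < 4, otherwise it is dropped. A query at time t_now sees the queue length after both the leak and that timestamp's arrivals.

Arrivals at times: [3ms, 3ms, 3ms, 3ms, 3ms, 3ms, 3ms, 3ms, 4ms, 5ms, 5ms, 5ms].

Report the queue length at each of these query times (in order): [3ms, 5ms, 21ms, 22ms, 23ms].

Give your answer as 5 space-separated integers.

Answer: 4 4 0 0 0

Derivation:
Queue lengths at query times:
  query t=3ms: backlog = 4
  query t=5ms: backlog = 4
  query t=21ms: backlog = 0
  query t=22ms: backlog = 0
  query t=23ms: backlog = 0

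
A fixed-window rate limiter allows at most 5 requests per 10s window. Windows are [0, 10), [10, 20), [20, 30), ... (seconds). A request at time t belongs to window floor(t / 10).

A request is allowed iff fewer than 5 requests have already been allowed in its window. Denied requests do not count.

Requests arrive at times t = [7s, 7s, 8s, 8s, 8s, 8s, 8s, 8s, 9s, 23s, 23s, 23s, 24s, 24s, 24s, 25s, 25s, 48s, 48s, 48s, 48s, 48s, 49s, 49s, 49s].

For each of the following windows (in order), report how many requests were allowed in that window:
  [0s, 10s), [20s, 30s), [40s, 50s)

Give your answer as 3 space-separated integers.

Processing requests:
  req#1 t=7s (window 0): ALLOW
  req#2 t=7s (window 0): ALLOW
  req#3 t=8s (window 0): ALLOW
  req#4 t=8s (window 0): ALLOW
  req#5 t=8s (window 0): ALLOW
  req#6 t=8s (window 0): DENY
  req#7 t=8s (window 0): DENY
  req#8 t=8s (window 0): DENY
  req#9 t=9s (window 0): DENY
  req#10 t=23s (window 2): ALLOW
  req#11 t=23s (window 2): ALLOW
  req#12 t=23s (window 2): ALLOW
  req#13 t=24s (window 2): ALLOW
  req#14 t=24s (window 2): ALLOW
  req#15 t=24s (window 2): DENY
  req#16 t=25s (window 2): DENY
  req#17 t=25s (window 2): DENY
  req#18 t=48s (window 4): ALLOW
  req#19 t=48s (window 4): ALLOW
  req#20 t=48s (window 4): ALLOW
  req#21 t=48s (window 4): ALLOW
  req#22 t=48s (window 4): ALLOW
  req#23 t=49s (window 4): DENY
  req#24 t=49s (window 4): DENY
  req#25 t=49s (window 4): DENY

Allowed counts by window: 5 5 5

Answer: 5 5 5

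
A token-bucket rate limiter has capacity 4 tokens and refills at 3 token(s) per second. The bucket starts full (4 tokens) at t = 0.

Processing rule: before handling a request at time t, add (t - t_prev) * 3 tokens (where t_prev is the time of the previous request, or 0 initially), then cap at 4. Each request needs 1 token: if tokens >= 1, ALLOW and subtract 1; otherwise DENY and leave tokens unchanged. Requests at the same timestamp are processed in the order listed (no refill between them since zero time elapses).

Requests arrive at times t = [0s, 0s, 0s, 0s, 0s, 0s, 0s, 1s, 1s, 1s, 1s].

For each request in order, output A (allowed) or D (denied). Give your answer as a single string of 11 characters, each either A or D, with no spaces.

Simulating step by step:
  req#1 t=0s: ALLOW
  req#2 t=0s: ALLOW
  req#3 t=0s: ALLOW
  req#4 t=0s: ALLOW
  req#5 t=0s: DENY
  req#6 t=0s: DENY
  req#7 t=0s: DENY
  req#8 t=1s: ALLOW
  req#9 t=1s: ALLOW
  req#10 t=1s: ALLOW
  req#11 t=1s: DENY

Answer: AAAADDDAAAD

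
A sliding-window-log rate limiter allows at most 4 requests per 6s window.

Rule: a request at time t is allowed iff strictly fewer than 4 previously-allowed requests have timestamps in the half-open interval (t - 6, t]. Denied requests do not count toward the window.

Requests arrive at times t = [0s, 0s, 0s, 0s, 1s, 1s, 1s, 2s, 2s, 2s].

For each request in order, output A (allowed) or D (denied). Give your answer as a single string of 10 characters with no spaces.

Tracking allowed requests in the window:
  req#1 t=0s: ALLOW
  req#2 t=0s: ALLOW
  req#3 t=0s: ALLOW
  req#4 t=0s: ALLOW
  req#5 t=1s: DENY
  req#6 t=1s: DENY
  req#7 t=1s: DENY
  req#8 t=2s: DENY
  req#9 t=2s: DENY
  req#10 t=2s: DENY

Answer: AAAADDDDDD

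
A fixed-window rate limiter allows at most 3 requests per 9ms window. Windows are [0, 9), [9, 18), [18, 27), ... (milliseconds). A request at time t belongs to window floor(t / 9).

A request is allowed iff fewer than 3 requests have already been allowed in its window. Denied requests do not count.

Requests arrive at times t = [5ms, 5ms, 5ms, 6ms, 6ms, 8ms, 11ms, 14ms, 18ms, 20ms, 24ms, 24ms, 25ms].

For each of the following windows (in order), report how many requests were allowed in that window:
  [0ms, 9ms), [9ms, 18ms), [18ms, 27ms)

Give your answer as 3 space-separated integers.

Answer: 3 2 3

Derivation:
Processing requests:
  req#1 t=5ms (window 0): ALLOW
  req#2 t=5ms (window 0): ALLOW
  req#3 t=5ms (window 0): ALLOW
  req#4 t=6ms (window 0): DENY
  req#5 t=6ms (window 0): DENY
  req#6 t=8ms (window 0): DENY
  req#7 t=11ms (window 1): ALLOW
  req#8 t=14ms (window 1): ALLOW
  req#9 t=18ms (window 2): ALLOW
  req#10 t=20ms (window 2): ALLOW
  req#11 t=24ms (window 2): ALLOW
  req#12 t=24ms (window 2): DENY
  req#13 t=25ms (window 2): DENY

Allowed counts by window: 3 2 3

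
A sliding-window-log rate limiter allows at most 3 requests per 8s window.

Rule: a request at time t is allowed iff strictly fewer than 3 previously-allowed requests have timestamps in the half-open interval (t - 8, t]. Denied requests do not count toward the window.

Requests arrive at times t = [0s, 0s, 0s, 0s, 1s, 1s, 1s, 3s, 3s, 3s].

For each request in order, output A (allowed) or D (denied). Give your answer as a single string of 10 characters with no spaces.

Answer: AAADDDDDDD

Derivation:
Tracking allowed requests in the window:
  req#1 t=0s: ALLOW
  req#2 t=0s: ALLOW
  req#3 t=0s: ALLOW
  req#4 t=0s: DENY
  req#5 t=1s: DENY
  req#6 t=1s: DENY
  req#7 t=1s: DENY
  req#8 t=3s: DENY
  req#9 t=3s: DENY
  req#10 t=3s: DENY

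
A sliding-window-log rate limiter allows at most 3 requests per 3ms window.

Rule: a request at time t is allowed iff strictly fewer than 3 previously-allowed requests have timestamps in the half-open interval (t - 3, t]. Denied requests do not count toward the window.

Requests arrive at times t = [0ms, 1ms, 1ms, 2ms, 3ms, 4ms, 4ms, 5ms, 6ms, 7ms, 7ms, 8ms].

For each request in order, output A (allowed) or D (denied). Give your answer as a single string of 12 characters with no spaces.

Answer: AAADAAADAAAD

Derivation:
Tracking allowed requests in the window:
  req#1 t=0ms: ALLOW
  req#2 t=1ms: ALLOW
  req#3 t=1ms: ALLOW
  req#4 t=2ms: DENY
  req#5 t=3ms: ALLOW
  req#6 t=4ms: ALLOW
  req#7 t=4ms: ALLOW
  req#8 t=5ms: DENY
  req#9 t=6ms: ALLOW
  req#10 t=7ms: ALLOW
  req#11 t=7ms: ALLOW
  req#12 t=8ms: DENY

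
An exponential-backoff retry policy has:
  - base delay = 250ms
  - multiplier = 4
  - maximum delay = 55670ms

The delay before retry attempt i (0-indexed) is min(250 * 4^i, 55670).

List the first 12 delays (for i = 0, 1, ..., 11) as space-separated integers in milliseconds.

Answer: 250 1000 4000 16000 55670 55670 55670 55670 55670 55670 55670 55670

Derivation:
Computing each delay:
  i=0: min(250*4^0, 55670) = 250
  i=1: min(250*4^1, 55670) = 1000
  i=2: min(250*4^2, 55670) = 4000
  i=3: min(250*4^3, 55670) = 16000
  i=4: min(250*4^4, 55670) = 55670
  i=5: min(250*4^5, 55670) = 55670
  i=6: min(250*4^6, 55670) = 55670
  i=7: min(250*4^7, 55670) = 55670
  i=8: min(250*4^8, 55670) = 55670
  i=9: min(250*4^9, 55670) = 55670
  i=10: min(250*4^10, 55670) = 55670
  i=11: min(250*4^11, 55670) = 55670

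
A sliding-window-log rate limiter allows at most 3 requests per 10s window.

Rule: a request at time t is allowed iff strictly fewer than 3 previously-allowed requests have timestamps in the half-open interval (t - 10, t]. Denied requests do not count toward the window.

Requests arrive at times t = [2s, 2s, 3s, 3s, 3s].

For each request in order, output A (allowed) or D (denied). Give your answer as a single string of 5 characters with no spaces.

Tracking allowed requests in the window:
  req#1 t=2s: ALLOW
  req#2 t=2s: ALLOW
  req#3 t=3s: ALLOW
  req#4 t=3s: DENY
  req#5 t=3s: DENY

Answer: AAADD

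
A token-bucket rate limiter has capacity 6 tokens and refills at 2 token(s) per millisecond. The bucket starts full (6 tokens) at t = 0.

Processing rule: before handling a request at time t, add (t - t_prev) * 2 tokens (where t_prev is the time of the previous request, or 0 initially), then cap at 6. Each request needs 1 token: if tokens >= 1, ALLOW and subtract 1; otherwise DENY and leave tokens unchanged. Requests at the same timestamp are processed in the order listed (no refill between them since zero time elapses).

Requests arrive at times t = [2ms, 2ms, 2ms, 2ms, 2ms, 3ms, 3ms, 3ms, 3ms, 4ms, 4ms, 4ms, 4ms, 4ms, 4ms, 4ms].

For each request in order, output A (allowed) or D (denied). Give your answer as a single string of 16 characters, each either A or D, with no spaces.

Answer: AAAAAAAADAADDDDD

Derivation:
Simulating step by step:
  req#1 t=2ms: ALLOW
  req#2 t=2ms: ALLOW
  req#3 t=2ms: ALLOW
  req#4 t=2ms: ALLOW
  req#5 t=2ms: ALLOW
  req#6 t=3ms: ALLOW
  req#7 t=3ms: ALLOW
  req#8 t=3ms: ALLOW
  req#9 t=3ms: DENY
  req#10 t=4ms: ALLOW
  req#11 t=4ms: ALLOW
  req#12 t=4ms: DENY
  req#13 t=4ms: DENY
  req#14 t=4ms: DENY
  req#15 t=4ms: DENY
  req#16 t=4ms: DENY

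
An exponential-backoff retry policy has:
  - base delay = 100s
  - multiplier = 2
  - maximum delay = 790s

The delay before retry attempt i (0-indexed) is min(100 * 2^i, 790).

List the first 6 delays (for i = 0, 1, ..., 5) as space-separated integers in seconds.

Computing each delay:
  i=0: min(100*2^0, 790) = 100
  i=1: min(100*2^1, 790) = 200
  i=2: min(100*2^2, 790) = 400
  i=3: min(100*2^3, 790) = 790
  i=4: min(100*2^4, 790) = 790
  i=5: min(100*2^5, 790) = 790

Answer: 100 200 400 790 790 790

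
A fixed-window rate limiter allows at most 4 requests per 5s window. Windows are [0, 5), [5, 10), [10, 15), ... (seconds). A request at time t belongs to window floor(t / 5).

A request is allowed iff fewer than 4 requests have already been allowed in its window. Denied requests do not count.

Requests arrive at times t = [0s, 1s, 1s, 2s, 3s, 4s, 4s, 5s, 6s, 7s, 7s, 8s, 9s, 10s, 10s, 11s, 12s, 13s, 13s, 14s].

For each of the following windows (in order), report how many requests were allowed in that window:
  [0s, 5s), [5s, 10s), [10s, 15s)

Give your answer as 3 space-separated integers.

Processing requests:
  req#1 t=0s (window 0): ALLOW
  req#2 t=1s (window 0): ALLOW
  req#3 t=1s (window 0): ALLOW
  req#4 t=2s (window 0): ALLOW
  req#5 t=3s (window 0): DENY
  req#6 t=4s (window 0): DENY
  req#7 t=4s (window 0): DENY
  req#8 t=5s (window 1): ALLOW
  req#9 t=6s (window 1): ALLOW
  req#10 t=7s (window 1): ALLOW
  req#11 t=7s (window 1): ALLOW
  req#12 t=8s (window 1): DENY
  req#13 t=9s (window 1): DENY
  req#14 t=10s (window 2): ALLOW
  req#15 t=10s (window 2): ALLOW
  req#16 t=11s (window 2): ALLOW
  req#17 t=12s (window 2): ALLOW
  req#18 t=13s (window 2): DENY
  req#19 t=13s (window 2): DENY
  req#20 t=14s (window 2): DENY

Allowed counts by window: 4 4 4

Answer: 4 4 4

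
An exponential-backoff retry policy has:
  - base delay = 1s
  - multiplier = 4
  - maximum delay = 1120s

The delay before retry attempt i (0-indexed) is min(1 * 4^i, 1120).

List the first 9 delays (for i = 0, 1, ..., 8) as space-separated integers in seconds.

Computing each delay:
  i=0: min(1*4^0, 1120) = 1
  i=1: min(1*4^1, 1120) = 4
  i=2: min(1*4^2, 1120) = 16
  i=3: min(1*4^3, 1120) = 64
  i=4: min(1*4^4, 1120) = 256
  i=5: min(1*4^5, 1120) = 1024
  i=6: min(1*4^6, 1120) = 1120
  i=7: min(1*4^7, 1120) = 1120
  i=8: min(1*4^8, 1120) = 1120

Answer: 1 4 16 64 256 1024 1120 1120 1120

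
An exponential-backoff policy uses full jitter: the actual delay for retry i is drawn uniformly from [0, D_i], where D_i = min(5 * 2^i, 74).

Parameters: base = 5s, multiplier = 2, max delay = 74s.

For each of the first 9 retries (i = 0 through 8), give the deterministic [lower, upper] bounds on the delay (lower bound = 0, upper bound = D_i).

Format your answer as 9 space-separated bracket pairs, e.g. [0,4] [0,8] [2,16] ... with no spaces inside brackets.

Computing bounds per retry:
  i=0: D_i=min(5*2^0,74)=5, bounds=[0,5]
  i=1: D_i=min(5*2^1,74)=10, bounds=[0,10]
  i=2: D_i=min(5*2^2,74)=20, bounds=[0,20]
  i=3: D_i=min(5*2^3,74)=40, bounds=[0,40]
  i=4: D_i=min(5*2^4,74)=74, bounds=[0,74]
  i=5: D_i=min(5*2^5,74)=74, bounds=[0,74]
  i=6: D_i=min(5*2^6,74)=74, bounds=[0,74]
  i=7: D_i=min(5*2^7,74)=74, bounds=[0,74]
  i=8: D_i=min(5*2^8,74)=74, bounds=[0,74]

Answer: [0,5] [0,10] [0,20] [0,40] [0,74] [0,74] [0,74] [0,74] [0,74]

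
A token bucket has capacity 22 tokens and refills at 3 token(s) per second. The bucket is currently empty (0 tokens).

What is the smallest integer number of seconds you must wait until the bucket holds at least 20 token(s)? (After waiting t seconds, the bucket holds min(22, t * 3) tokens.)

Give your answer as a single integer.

Answer: 7

Derivation:
Need t * 3 >= 20, so t >= 20/3.
Smallest integer t = ceil(20/3) = 7.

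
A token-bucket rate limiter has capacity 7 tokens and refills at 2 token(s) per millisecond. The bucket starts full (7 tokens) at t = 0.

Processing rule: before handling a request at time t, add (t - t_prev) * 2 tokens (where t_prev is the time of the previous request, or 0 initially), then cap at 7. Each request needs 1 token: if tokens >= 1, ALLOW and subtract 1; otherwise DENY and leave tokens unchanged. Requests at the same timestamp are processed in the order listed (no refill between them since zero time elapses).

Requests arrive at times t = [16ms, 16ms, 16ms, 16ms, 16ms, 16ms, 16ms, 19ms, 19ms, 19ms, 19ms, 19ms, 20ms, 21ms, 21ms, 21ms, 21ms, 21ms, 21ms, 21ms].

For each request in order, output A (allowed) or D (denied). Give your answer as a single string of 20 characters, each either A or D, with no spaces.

Answer: AAAAAAAAAAAAAAAAADDD

Derivation:
Simulating step by step:
  req#1 t=16ms: ALLOW
  req#2 t=16ms: ALLOW
  req#3 t=16ms: ALLOW
  req#4 t=16ms: ALLOW
  req#5 t=16ms: ALLOW
  req#6 t=16ms: ALLOW
  req#7 t=16ms: ALLOW
  req#8 t=19ms: ALLOW
  req#9 t=19ms: ALLOW
  req#10 t=19ms: ALLOW
  req#11 t=19ms: ALLOW
  req#12 t=19ms: ALLOW
  req#13 t=20ms: ALLOW
  req#14 t=21ms: ALLOW
  req#15 t=21ms: ALLOW
  req#16 t=21ms: ALLOW
  req#17 t=21ms: ALLOW
  req#18 t=21ms: DENY
  req#19 t=21ms: DENY
  req#20 t=21ms: DENY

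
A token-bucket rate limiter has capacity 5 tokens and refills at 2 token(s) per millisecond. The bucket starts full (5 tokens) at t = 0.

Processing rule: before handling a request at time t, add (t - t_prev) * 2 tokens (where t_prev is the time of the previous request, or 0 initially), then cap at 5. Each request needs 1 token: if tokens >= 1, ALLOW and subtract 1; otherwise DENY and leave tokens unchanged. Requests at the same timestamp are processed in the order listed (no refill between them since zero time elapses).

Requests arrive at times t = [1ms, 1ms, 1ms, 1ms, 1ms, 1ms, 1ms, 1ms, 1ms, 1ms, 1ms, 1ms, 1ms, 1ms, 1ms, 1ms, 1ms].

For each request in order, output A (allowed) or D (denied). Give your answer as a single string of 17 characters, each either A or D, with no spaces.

Answer: AAAAADDDDDDDDDDDD

Derivation:
Simulating step by step:
  req#1 t=1ms: ALLOW
  req#2 t=1ms: ALLOW
  req#3 t=1ms: ALLOW
  req#4 t=1ms: ALLOW
  req#5 t=1ms: ALLOW
  req#6 t=1ms: DENY
  req#7 t=1ms: DENY
  req#8 t=1ms: DENY
  req#9 t=1ms: DENY
  req#10 t=1ms: DENY
  req#11 t=1ms: DENY
  req#12 t=1ms: DENY
  req#13 t=1ms: DENY
  req#14 t=1ms: DENY
  req#15 t=1ms: DENY
  req#16 t=1ms: DENY
  req#17 t=1ms: DENY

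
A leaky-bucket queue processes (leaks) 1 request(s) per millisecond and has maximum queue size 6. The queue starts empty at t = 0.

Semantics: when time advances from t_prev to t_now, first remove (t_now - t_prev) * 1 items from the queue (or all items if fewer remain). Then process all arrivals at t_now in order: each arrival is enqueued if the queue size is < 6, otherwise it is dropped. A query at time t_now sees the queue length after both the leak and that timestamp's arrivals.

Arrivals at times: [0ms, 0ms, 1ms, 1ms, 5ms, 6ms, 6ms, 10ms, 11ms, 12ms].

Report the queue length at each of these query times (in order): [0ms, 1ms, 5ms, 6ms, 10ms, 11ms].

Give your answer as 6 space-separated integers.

Answer: 2 3 1 2 1 1

Derivation:
Queue lengths at query times:
  query t=0ms: backlog = 2
  query t=1ms: backlog = 3
  query t=5ms: backlog = 1
  query t=6ms: backlog = 2
  query t=10ms: backlog = 1
  query t=11ms: backlog = 1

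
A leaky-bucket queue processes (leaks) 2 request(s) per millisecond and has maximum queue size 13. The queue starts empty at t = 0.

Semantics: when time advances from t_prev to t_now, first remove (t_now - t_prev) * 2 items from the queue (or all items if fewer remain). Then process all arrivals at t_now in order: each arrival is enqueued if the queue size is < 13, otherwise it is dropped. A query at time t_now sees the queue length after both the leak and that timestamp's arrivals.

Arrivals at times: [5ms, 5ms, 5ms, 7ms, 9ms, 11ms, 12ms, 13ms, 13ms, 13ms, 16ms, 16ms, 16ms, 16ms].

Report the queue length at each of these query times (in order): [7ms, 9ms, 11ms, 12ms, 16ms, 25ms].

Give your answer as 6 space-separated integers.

Queue lengths at query times:
  query t=7ms: backlog = 1
  query t=9ms: backlog = 1
  query t=11ms: backlog = 1
  query t=12ms: backlog = 1
  query t=16ms: backlog = 4
  query t=25ms: backlog = 0

Answer: 1 1 1 1 4 0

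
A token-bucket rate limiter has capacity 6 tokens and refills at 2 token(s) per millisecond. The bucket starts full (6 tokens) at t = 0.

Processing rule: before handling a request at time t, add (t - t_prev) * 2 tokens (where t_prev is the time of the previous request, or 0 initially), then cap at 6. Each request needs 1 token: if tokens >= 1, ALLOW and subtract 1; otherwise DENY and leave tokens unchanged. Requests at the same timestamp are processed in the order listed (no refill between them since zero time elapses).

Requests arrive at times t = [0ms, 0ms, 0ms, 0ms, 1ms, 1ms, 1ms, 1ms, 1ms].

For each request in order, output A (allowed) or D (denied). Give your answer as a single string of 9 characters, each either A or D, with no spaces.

Simulating step by step:
  req#1 t=0ms: ALLOW
  req#2 t=0ms: ALLOW
  req#3 t=0ms: ALLOW
  req#4 t=0ms: ALLOW
  req#5 t=1ms: ALLOW
  req#6 t=1ms: ALLOW
  req#7 t=1ms: ALLOW
  req#8 t=1ms: ALLOW
  req#9 t=1ms: DENY

Answer: AAAAAAAAD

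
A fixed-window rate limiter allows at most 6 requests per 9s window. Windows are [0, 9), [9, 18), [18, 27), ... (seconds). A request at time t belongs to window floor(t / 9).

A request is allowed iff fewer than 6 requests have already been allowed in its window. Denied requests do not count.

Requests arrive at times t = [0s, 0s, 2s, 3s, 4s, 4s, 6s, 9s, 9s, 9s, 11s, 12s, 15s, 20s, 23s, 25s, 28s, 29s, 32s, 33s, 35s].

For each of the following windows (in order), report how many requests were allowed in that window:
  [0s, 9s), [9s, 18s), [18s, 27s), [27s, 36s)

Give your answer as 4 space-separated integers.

Answer: 6 6 3 5

Derivation:
Processing requests:
  req#1 t=0s (window 0): ALLOW
  req#2 t=0s (window 0): ALLOW
  req#3 t=2s (window 0): ALLOW
  req#4 t=3s (window 0): ALLOW
  req#5 t=4s (window 0): ALLOW
  req#6 t=4s (window 0): ALLOW
  req#7 t=6s (window 0): DENY
  req#8 t=9s (window 1): ALLOW
  req#9 t=9s (window 1): ALLOW
  req#10 t=9s (window 1): ALLOW
  req#11 t=11s (window 1): ALLOW
  req#12 t=12s (window 1): ALLOW
  req#13 t=15s (window 1): ALLOW
  req#14 t=20s (window 2): ALLOW
  req#15 t=23s (window 2): ALLOW
  req#16 t=25s (window 2): ALLOW
  req#17 t=28s (window 3): ALLOW
  req#18 t=29s (window 3): ALLOW
  req#19 t=32s (window 3): ALLOW
  req#20 t=33s (window 3): ALLOW
  req#21 t=35s (window 3): ALLOW

Allowed counts by window: 6 6 3 5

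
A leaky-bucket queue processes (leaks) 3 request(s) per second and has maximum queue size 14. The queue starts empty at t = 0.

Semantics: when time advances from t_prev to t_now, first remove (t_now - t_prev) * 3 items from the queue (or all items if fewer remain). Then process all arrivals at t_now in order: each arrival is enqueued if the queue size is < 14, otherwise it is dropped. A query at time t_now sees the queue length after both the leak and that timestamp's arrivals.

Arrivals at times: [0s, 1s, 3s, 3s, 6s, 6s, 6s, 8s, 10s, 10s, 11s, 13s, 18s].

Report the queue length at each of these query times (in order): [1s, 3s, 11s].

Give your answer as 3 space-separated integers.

Answer: 1 2 1

Derivation:
Queue lengths at query times:
  query t=1s: backlog = 1
  query t=3s: backlog = 2
  query t=11s: backlog = 1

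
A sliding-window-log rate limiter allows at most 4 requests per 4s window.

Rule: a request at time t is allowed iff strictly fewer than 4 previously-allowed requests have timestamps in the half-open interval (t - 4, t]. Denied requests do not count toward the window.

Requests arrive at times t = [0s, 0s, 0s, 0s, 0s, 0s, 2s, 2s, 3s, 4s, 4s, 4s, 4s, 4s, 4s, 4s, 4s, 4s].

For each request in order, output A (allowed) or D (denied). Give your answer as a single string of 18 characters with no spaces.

Answer: AAAADDDDDAAAADDDDD

Derivation:
Tracking allowed requests in the window:
  req#1 t=0s: ALLOW
  req#2 t=0s: ALLOW
  req#3 t=0s: ALLOW
  req#4 t=0s: ALLOW
  req#5 t=0s: DENY
  req#6 t=0s: DENY
  req#7 t=2s: DENY
  req#8 t=2s: DENY
  req#9 t=3s: DENY
  req#10 t=4s: ALLOW
  req#11 t=4s: ALLOW
  req#12 t=4s: ALLOW
  req#13 t=4s: ALLOW
  req#14 t=4s: DENY
  req#15 t=4s: DENY
  req#16 t=4s: DENY
  req#17 t=4s: DENY
  req#18 t=4s: DENY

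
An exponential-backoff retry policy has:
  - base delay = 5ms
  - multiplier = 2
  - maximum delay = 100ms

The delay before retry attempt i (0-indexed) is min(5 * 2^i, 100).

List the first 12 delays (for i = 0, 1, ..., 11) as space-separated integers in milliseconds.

Computing each delay:
  i=0: min(5*2^0, 100) = 5
  i=1: min(5*2^1, 100) = 10
  i=2: min(5*2^2, 100) = 20
  i=3: min(5*2^3, 100) = 40
  i=4: min(5*2^4, 100) = 80
  i=5: min(5*2^5, 100) = 100
  i=6: min(5*2^6, 100) = 100
  i=7: min(5*2^7, 100) = 100
  i=8: min(5*2^8, 100) = 100
  i=9: min(5*2^9, 100) = 100
  i=10: min(5*2^10, 100) = 100
  i=11: min(5*2^11, 100) = 100

Answer: 5 10 20 40 80 100 100 100 100 100 100 100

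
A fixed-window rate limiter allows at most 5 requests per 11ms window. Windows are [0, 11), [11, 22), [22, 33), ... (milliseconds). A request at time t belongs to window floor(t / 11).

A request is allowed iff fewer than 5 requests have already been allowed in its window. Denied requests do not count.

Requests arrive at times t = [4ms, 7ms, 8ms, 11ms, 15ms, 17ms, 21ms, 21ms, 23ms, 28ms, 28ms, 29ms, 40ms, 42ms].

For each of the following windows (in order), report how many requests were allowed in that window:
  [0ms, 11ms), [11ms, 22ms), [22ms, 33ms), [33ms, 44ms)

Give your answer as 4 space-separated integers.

Processing requests:
  req#1 t=4ms (window 0): ALLOW
  req#2 t=7ms (window 0): ALLOW
  req#3 t=8ms (window 0): ALLOW
  req#4 t=11ms (window 1): ALLOW
  req#5 t=15ms (window 1): ALLOW
  req#6 t=17ms (window 1): ALLOW
  req#7 t=21ms (window 1): ALLOW
  req#8 t=21ms (window 1): ALLOW
  req#9 t=23ms (window 2): ALLOW
  req#10 t=28ms (window 2): ALLOW
  req#11 t=28ms (window 2): ALLOW
  req#12 t=29ms (window 2): ALLOW
  req#13 t=40ms (window 3): ALLOW
  req#14 t=42ms (window 3): ALLOW

Allowed counts by window: 3 5 4 2

Answer: 3 5 4 2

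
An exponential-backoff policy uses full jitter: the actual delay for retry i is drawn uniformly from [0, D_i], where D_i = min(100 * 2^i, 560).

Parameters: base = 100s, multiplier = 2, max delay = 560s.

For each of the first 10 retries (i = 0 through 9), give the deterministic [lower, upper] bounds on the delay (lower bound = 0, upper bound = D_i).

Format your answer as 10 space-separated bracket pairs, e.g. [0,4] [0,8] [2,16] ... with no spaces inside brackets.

Computing bounds per retry:
  i=0: D_i=min(100*2^0,560)=100, bounds=[0,100]
  i=1: D_i=min(100*2^1,560)=200, bounds=[0,200]
  i=2: D_i=min(100*2^2,560)=400, bounds=[0,400]
  i=3: D_i=min(100*2^3,560)=560, bounds=[0,560]
  i=4: D_i=min(100*2^4,560)=560, bounds=[0,560]
  i=5: D_i=min(100*2^5,560)=560, bounds=[0,560]
  i=6: D_i=min(100*2^6,560)=560, bounds=[0,560]
  i=7: D_i=min(100*2^7,560)=560, bounds=[0,560]
  i=8: D_i=min(100*2^8,560)=560, bounds=[0,560]
  i=9: D_i=min(100*2^9,560)=560, bounds=[0,560]

Answer: [0,100] [0,200] [0,400] [0,560] [0,560] [0,560] [0,560] [0,560] [0,560] [0,560]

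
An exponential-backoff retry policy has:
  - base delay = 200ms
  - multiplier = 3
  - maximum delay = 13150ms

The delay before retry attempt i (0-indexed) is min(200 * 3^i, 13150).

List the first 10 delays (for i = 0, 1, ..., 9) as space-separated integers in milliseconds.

Computing each delay:
  i=0: min(200*3^0, 13150) = 200
  i=1: min(200*3^1, 13150) = 600
  i=2: min(200*3^2, 13150) = 1800
  i=3: min(200*3^3, 13150) = 5400
  i=4: min(200*3^4, 13150) = 13150
  i=5: min(200*3^5, 13150) = 13150
  i=6: min(200*3^6, 13150) = 13150
  i=7: min(200*3^7, 13150) = 13150
  i=8: min(200*3^8, 13150) = 13150
  i=9: min(200*3^9, 13150) = 13150

Answer: 200 600 1800 5400 13150 13150 13150 13150 13150 13150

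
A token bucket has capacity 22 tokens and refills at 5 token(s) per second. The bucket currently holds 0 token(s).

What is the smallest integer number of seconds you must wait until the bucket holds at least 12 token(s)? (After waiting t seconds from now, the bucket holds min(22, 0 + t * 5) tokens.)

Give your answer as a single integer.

Need 0 + t * 5 >= 12, so t >= 12/5.
Smallest integer t = ceil(12/5) = 3.

Answer: 3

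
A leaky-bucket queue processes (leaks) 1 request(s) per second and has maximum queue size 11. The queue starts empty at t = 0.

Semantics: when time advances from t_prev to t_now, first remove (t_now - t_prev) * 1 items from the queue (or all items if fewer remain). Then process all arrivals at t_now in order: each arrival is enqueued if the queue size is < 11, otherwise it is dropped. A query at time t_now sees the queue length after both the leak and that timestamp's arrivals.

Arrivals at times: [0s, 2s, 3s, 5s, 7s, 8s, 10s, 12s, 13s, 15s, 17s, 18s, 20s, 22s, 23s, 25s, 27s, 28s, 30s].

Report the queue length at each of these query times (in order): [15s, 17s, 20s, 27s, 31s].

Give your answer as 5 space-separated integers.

Answer: 1 1 1 1 0

Derivation:
Queue lengths at query times:
  query t=15s: backlog = 1
  query t=17s: backlog = 1
  query t=20s: backlog = 1
  query t=27s: backlog = 1
  query t=31s: backlog = 0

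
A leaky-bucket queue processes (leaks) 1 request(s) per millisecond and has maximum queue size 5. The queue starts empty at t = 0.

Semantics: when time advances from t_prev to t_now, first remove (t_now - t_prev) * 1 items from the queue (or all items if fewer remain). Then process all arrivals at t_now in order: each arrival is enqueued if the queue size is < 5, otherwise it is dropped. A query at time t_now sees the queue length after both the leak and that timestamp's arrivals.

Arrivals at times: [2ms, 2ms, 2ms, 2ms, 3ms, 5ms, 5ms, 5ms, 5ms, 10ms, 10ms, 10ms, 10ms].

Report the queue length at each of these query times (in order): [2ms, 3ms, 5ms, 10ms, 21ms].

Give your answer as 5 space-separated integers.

Queue lengths at query times:
  query t=2ms: backlog = 4
  query t=3ms: backlog = 4
  query t=5ms: backlog = 5
  query t=10ms: backlog = 4
  query t=21ms: backlog = 0

Answer: 4 4 5 4 0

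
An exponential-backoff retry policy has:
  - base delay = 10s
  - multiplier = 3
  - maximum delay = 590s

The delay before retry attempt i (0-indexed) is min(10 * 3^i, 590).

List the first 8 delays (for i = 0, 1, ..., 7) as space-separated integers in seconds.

Computing each delay:
  i=0: min(10*3^0, 590) = 10
  i=1: min(10*3^1, 590) = 30
  i=2: min(10*3^2, 590) = 90
  i=3: min(10*3^3, 590) = 270
  i=4: min(10*3^4, 590) = 590
  i=5: min(10*3^5, 590) = 590
  i=6: min(10*3^6, 590) = 590
  i=7: min(10*3^7, 590) = 590

Answer: 10 30 90 270 590 590 590 590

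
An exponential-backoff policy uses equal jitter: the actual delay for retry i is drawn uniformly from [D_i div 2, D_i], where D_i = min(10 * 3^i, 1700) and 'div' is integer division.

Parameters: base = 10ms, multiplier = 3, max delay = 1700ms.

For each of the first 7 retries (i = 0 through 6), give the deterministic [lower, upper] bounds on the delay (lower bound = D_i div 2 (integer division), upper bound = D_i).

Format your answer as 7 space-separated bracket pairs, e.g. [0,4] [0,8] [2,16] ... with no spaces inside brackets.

Computing bounds per retry:
  i=0: D_i=min(10*3^0,1700)=10, bounds=[5,10]
  i=1: D_i=min(10*3^1,1700)=30, bounds=[15,30]
  i=2: D_i=min(10*3^2,1700)=90, bounds=[45,90]
  i=3: D_i=min(10*3^3,1700)=270, bounds=[135,270]
  i=4: D_i=min(10*3^4,1700)=810, bounds=[405,810]
  i=5: D_i=min(10*3^5,1700)=1700, bounds=[850,1700]
  i=6: D_i=min(10*3^6,1700)=1700, bounds=[850,1700]

Answer: [5,10] [15,30] [45,90] [135,270] [405,810] [850,1700] [850,1700]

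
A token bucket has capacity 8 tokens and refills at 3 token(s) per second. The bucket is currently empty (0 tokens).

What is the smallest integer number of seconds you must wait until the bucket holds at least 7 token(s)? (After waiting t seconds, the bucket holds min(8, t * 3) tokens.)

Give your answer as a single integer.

Need t * 3 >= 7, so t >= 7/3.
Smallest integer t = ceil(7/3) = 3.

Answer: 3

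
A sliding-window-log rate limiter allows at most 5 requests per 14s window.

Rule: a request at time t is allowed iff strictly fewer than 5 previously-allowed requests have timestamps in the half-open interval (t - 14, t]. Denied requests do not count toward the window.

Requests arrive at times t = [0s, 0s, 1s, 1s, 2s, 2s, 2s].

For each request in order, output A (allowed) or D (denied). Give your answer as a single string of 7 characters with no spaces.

Tracking allowed requests in the window:
  req#1 t=0s: ALLOW
  req#2 t=0s: ALLOW
  req#3 t=1s: ALLOW
  req#4 t=1s: ALLOW
  req#5 t=2s: ALLOW
  req#6 t=2s: DENY
  req#7 t=2s: DENY

Answer: AAAAADD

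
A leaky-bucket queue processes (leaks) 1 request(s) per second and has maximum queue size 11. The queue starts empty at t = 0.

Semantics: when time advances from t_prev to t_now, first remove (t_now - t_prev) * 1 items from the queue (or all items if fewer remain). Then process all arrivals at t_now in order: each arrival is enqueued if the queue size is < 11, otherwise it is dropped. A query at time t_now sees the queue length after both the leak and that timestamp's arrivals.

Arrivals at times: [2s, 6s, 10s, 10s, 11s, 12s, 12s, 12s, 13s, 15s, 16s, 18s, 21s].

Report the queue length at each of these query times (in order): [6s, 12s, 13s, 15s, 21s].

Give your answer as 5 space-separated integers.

Queue lengths at query times:
  query t=6s: backlog = 1
  query t=12s: backlog = 4
  query t=13s: backlog = 4
  query t=15s: backlog = 3
  query t=21s: backlog = 1

Answer: 1 4 4 3 1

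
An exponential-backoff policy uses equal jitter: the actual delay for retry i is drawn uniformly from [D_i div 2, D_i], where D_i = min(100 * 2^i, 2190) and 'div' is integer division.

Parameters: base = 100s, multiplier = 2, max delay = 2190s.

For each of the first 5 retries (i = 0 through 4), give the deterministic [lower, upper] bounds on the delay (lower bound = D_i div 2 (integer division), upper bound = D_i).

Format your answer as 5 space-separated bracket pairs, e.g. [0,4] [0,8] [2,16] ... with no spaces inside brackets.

Computing bounds per retry:
  i=0: D_i=min(100*2^0,2190)=100, bounds=[50,100]
  i=1: D_i=min(100*2^1,2190)=200, bounds=[100,200]
  i=2: D_i=min(100*2^2,2190)=400, bounds=[200,400]
  i=3: D_i=min(100*2^3,2190)=800, bounds=[400,800]
  i=4: D_i=min(100*2^4,2190)=1600, bounds=[800,1600]

Answer: [50,100] [100,200] [200,400] [400,800] [800,1600]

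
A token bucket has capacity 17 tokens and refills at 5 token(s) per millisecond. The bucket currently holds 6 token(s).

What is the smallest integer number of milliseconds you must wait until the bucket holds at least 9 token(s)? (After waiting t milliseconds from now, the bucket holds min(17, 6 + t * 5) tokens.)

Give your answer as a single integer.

Answer: 1

Derivation:
Need 6 + t * 5 >= 9, so t >= 3/5.
Smallest integer t = ceil(3/5) = 1.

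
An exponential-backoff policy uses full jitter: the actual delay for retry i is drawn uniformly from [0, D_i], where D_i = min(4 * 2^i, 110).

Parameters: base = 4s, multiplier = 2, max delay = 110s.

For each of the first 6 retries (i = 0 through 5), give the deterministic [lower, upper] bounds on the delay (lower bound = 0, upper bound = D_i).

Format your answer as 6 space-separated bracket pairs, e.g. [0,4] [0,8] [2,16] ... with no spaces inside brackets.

Computing bounds per retry:
  i=0: D_i=min(4*2^0,110)=4, bounds=[0,4]
  i=1: D_i=min(4*2^1,110)=8, bounds=[0,8]
  i=2: D_i=min(4*2^2,110)=16, bounds=[0,16]
  i=3: D_i=min(4*2^3,110)=32, bounds=[0,32]
  i=4: D_i=min(4*2^4,110)=64, bounds=[0,64]
  i=5: D_i=min(4*2^5,110)=110, bounds=[0,110]

Answer: [0,4] [0,8] [0,16] [0,32] [0,64] [0,110]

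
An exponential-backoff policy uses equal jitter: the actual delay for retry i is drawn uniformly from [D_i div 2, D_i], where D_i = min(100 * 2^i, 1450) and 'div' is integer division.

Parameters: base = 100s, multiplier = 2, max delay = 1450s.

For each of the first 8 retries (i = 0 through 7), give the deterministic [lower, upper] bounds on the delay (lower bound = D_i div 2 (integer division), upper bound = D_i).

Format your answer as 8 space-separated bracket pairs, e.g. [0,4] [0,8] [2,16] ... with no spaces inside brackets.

Computing bounds per retry:
  i=0: D_i=min(100*2^0,1450)=100, bounds=[50,100]
  i=1: D_i=min(100*2^1,1450)=200, bounds=[100,200]
  i=2: D_i=min(100*2^2,1450)=400, bounds=[200,400]
  i=3: D_i=min(100*2^3,1450)=800, bounds=[400,800]
  i=4: D_i=min(100*2^4,1450)=1450, bounds=[725,1450]
  i=5: D_i=min(100*2^5,1450)=1450, bounds=[725,1450]
  i=6: D_i=min(100*2^6,1450)=1450, bounds=[725,1450]
  i=7: D_i=min(100*2^7,1450)=1450, bounds=[725,1450]

Answer: [50,100] [100,200] [200,400] [400,800] [725,1450] [725,1450] [725,1450] [725,1450]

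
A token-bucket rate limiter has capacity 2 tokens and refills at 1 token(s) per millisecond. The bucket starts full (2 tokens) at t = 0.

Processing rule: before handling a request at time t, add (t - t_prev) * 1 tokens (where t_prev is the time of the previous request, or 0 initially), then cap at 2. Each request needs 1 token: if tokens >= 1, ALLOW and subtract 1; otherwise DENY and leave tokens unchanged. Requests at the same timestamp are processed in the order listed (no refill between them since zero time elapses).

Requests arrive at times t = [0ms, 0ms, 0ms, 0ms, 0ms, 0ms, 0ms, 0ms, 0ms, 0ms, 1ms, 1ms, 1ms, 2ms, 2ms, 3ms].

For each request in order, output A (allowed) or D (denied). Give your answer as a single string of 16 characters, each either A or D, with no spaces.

Answer: AADDDDDDDDADDADA

Derivation:
Simulating step by step:
  req#1 t=0ms: ALLOW
  req#2 t=0ms: ALLOW
  req#3 t=0ms: DENY
  req#4 t=0ms: DENY
  req#5 t=0ms: DENY
  req#6 t=0ms: DENY
  req#7 t=0ms: DENY
  req#8 t=0ms: DENY
  req#9 t=0ms: DENY
  req#10 t=0ms: DENY
  req#11 t=1ms: ALLOW
  req#12 t=1ms: DENY
  req#13 t=1ms: DENY
  req#14 t=2ms: ALLOW
  req#15 t=2ms: DENY
  req#16 t=3ms: ALLOW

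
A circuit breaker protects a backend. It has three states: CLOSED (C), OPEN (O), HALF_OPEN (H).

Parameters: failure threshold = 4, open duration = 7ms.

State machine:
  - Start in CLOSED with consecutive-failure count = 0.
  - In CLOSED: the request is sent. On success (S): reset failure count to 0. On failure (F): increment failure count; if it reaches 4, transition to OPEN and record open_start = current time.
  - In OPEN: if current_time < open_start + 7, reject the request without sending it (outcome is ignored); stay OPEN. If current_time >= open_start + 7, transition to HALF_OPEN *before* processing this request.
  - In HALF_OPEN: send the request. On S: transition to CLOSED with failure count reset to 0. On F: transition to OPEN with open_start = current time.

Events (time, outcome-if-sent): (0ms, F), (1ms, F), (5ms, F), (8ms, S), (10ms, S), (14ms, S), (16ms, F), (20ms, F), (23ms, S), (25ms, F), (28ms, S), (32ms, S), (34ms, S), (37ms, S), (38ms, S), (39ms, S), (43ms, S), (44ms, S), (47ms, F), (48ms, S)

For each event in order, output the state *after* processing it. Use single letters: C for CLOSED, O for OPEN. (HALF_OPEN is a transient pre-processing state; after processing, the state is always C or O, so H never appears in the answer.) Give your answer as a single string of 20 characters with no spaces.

Answer: CCCCCCCCCCCCCCCCCCCC

Derivation:
State after each event:
  event#1 t=0ms outcome=F: state=CLOSED
  event#2 t=1ms outcome=F: state=CLOSED
  event#3 t=5ms outcome=F: state=CLOSED
  event#4 t=8ms outcome=S: state=CLOSED
  event#5 t=10ms outcome=S: state=CLOSED
  event#6 t=14ms outcome=S: state=CLOSED
  event#7 t=16ms outcome=F: state=CLOSED
  event#8 t=20ms outcome=F: state=CLOSED
  event#9 t=23ms outcome=S: state=CLOSED
  event#10 t=25ms outcome=F: state=CLOSED
  event#11 t=28ms outcome=S: state=CLOSED
  event#12 t=32ms outcome=S: state=CLOSED
  event#13 t=34ms outcome=S: state=CLOSED
  event#14 t=37ms outcome=S: state=CLOSED
  event#15 t=38ms outcome=S: state=CLOSED
  event#16 t=39ms outcome=S: state=CLOSED
  event#17 t=43ms outcome=S: state=CLOSED
  event#18 t=44ms outcome=S: state=CLOSED
  event#19 t=47ms outcome=F: state=CLOSED
  event#20 t=48ms outcome=S: state=CLOSED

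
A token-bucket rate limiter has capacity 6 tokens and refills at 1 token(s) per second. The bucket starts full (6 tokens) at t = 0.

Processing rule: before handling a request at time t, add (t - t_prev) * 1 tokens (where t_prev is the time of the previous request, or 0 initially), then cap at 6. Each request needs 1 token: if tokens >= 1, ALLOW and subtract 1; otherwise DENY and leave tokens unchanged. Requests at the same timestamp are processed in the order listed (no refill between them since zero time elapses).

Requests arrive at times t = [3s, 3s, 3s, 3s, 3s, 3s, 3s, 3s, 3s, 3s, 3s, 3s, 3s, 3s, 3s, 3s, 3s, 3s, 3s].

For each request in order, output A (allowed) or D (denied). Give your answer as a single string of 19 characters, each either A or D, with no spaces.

Answer: AAAAAADDDDDDDDDDDDD

Derivation:
Simulating step by step:
  req#1 t=3s: ALLOW
  req#2 t=3s: ALLOW
  req#3 t=3s: ALLOW
  req#4 t=3s: ALLOW
  req#5 t=3s: ALLOW
  req#6 t=3s: ALLOW
  req#7 t=3s: DENY
  req#8 t=3s: DENY
  req#9 t=3s: DENY
  req#10 t=3s: DENY
  req#11 t=3s: DENY
  req#12 t=3s: DENY
  req#13 t=3s: DENY
  req#14 t=3s: DENY
  req#15 t=3s: DENY
  req#16 t=3s: DENY
  req#17 t=3s: DENY
  req#18 t=3s: DENY
  req#19 t=3s: DENY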